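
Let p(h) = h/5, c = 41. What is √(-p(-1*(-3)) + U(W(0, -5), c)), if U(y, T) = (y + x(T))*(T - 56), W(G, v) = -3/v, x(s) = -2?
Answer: √510/5 ≈ 4.5166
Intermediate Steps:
p(h) = h/5 (p(h) = h*(⅕) = h/5)
U(y, T) = (-56 + T)*(-2 + y) (U(y, T) = (y - 2)*(T - 56) = (-2 + y)*(-56 + T) = (-56 + T)*(-2 + y))
√(-p(-1*(-3)) + U(W(0, -5), c)) = √(-(-1*(-3))/5 + (112 - (-168)/(-5) - 2*41 + 41*(-3/(-5)))) = √(-3/5 + (112 - (-168)*(-1)/5 - 82 + 41*(-3*(-⅕)))) = √(-1*⅗ + (112 - 56*⅗ - 82 + 41*(⅗))) = √(-⅗ + (112 - 168/5 - 82 + 123/5)) = √(-⅗ + 21) = √(102/5) = √510/5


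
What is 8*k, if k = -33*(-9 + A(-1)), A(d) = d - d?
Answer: 2376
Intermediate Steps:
A(d) = 0
k = 297 (k = -33*(-9 + 0) = -33*(-9) = 297)
8*k = 8*297 = 2376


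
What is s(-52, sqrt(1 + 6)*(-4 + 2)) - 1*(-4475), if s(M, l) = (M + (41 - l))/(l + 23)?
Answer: 747250/167 + 8*sqrt(7)/167 ≈ 4474.7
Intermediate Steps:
s(M, l) = (41 + M - l)/(23 + l)
s(-52, sqrt(1 + 6)*(-4 + 2)) - 1*(-4475) = (41 - 52 - sqrt(1 + 6)*(-4 + 2))/(23 + sqrt(1 + 6)*(-4 + 2)) - 1*(-4475) = (41 - 52 - sqrt(7)*(-2))/(23 + sqrt(7)*(-2)) + 4475 = (41 - 52 - (-2)*sqrt(7))/(23 - 2*sqrt(7)) + 4475 = (41 - 52 + 2*sqrt(7))/(23 - 2*sqrt(7)) + 4475 = (-11 + 2*sqrt(7))/(23 - 2*sqrt(7)) + 4475 = 4475 + (-11 + 2*sqrt(7))/(23 - 2*sqrt(7))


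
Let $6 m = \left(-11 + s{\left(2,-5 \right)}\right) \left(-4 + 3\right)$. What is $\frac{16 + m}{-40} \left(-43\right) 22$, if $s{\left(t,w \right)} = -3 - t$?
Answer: $\frac{6622}{15} \approx 441.47$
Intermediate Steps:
$m = \frac{8}{3}$ ($m = \frac{\left(-11 - 5\right) \left(-4 + 3\right)}{6} = \frac{\left(-11 - 5\right) \left(-1\right)}{6} = \frac{\left(-16\right) \left(-1\right)}{6} = \frac{1}{6} \cdot 16 = \frac{8}{3} \approx 2.6667$)
$\frac{16 + m}{-40} \left(-43\right) 22 = \frac{16 + \frac{8}{3}}{-40} \left(-43\right) 22 = \frac{56}{3} \left(- \frac{1}{40}\right) \left(-43\right) 22 = \left(- \frac{7}{15}\right) \left(-43\right) 22 = \frac{301}{15} \cdot 22 = \frac{6622}{15}$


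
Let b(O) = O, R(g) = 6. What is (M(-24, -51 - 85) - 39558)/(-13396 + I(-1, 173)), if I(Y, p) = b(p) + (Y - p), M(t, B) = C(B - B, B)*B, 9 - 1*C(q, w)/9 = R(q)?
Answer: 43230/13397 ≈ 3.2268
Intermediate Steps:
C(q, w) = 27 (C(q, w) = 81 - 9*6 = 81 - 54 = 27)
M(t, B) = 27*B
I(Y, p) = Y (I(Y, p) = p + (Y - p) = Y)
(M(-24, -51 - 85) - 39558)/(-13396 + I(-1, 173)) = (27*(-51 - 85) - 39558)/(-13396 - 1) = (27*(-136) - 39558)/(-13397) = (-3672 - 39558)*(-1/13397) = -43230*(-1/13397) = 43230/13397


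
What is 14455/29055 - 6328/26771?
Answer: 40622953/155566281 ≈ 0.26113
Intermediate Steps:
14455/29055 - 6328/26771 = 14455*(1/29055) - 6328*1/26771 = 2891/5811 - 6328/26771 = 40622953/155566281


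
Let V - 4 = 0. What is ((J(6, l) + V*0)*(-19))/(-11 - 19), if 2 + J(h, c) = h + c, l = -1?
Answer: 19/10 ≈ 1.9000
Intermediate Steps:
V = 4 (V = 4 + 0 = 4)
J(h, c) = -2 + c + h (J(h, c) = -2 + (h + c) = -2 + (c + h) = -2 + c + h)
((J(6, l) + V*0)*(-19))/(-11 - 19) = (((-2 - 1 + 6) + 4*0)*(-19))/(-11 - 19) = ((3 + 0)*(-19))/(-30) = (3*(-19))*(-1/30) = -57*(-1/30) = 19/10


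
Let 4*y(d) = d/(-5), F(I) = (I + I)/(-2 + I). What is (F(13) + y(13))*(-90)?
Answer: -3393/22 ≈ -154.23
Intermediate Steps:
F(I) = 2*I/(-2 + I) (F(I) = (2*I)/(-2 + I) = 2*I/(-2 + I))
y(d) = -d/20 (y(d) = (d/(-5))/4 = (d*(-⅕))/4 = (-d/5)/4 = -d/20)
(F(13) + y(13))*(-90) = (2*13/(-2 + 13) - 1/20*13)*(-90) = (2*13/11 - 13/20)*(-90) = (2*13*(1/11) - 13/20)*(-90) = (26/11 - 13/20)*(-90) = (377/220)*(-90) = -3393/22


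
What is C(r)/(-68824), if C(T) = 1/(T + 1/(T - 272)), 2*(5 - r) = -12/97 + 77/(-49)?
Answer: -35059195/14100617716636 ≈ -2.4864e-6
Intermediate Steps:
r = 7941/1358 (r = 5 - (-12/97 + 77/(-49))/2 = 5 - (-12*1/97 + 77*(-1/49))/2 = 5 - (-12/97 - 11/7)/2 = 5 - ½*(-1151/679) = 5 + 1151/1358 = 7941/1358 ≈ 5.8476)
C(T) = 1/(T + 1/(-272 + T))
C(r)/(-68824) = ((-272 + 7941/1358)/(1 + (7941/1358)² - 272*7941/1358))/(-68824) = (-361435/1358/(1 + 63059481/1844164 - 1079976/679))*(-1/68824) = (-361435/1358/(-2868311171/1844164))*(-1/68824) = -1844164/2868311171*(-361435/1358)*(-1/68824) = (490828730/2868311171)*(-1/68824) = -35059195/14100617716636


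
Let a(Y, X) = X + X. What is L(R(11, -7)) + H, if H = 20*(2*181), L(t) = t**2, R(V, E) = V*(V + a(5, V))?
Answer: 139009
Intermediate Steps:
a(Y, X) = 2*X
R(V, E) = 3*V**2 (R(V, E) = V*(V + 2*V) = V*(3*V) = 3*V**2)
H = 7240 (H = 20*362 = 7240)
L(R(11, -7)) + H = (3*11**2)**2 + 7240 = (3*121)**2 + 7240 = 363**2 + 7240 = 131769 + 7240 = 139009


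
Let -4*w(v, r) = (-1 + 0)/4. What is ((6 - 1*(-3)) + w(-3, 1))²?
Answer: 21025/256 ≈ 82.129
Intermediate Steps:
w(v, r) = 1/16 (w(v, r) = -(-1 + 0)/(4*4) = -(-1)/(4*4) = -¼*(-¼) = 1/16)
((6 - 1*(-3)) + w(-3, 1))² = ((6 - 1*(-3)) + 1/16)² = ((6 + 3) + 1/16)² = (9 + 1/16)² = (145/16)² = 21025/256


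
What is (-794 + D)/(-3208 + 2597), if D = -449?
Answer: 1243/611 ≈ 2.0344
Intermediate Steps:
(-794 + D)/(-3208 + 2597) = (-794 - 449)/(-3208 + 2597) = -1243/(-611) = -1243*(-1/611) = 1243/611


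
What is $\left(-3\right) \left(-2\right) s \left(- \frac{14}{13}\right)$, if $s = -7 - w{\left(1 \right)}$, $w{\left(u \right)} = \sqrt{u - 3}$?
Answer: $\frac{588}{13} + \frac{84 i \sqrt{2}}{13} \approx 45.231 + 9.138 i$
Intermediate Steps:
$w{\left(u \right)} = \sqrt{-3 + u}$
$s = -7 - i \sqrt{2}$ ($s = -7 - \sqrt{-3 + 1} = -7 - \sqrt{-2} = -7 - i \sqrt{2} \approx -7.0 - 1.4142 i$)
$\left(-3\right) \left(-2\right) s \left(- \frac{14}{13}\right) = \left(-3\right) \left(-2\right) \left(-7 - i \sqrt{2}\right) \left(- \frac{14}{13}\right) = 6 \left(-7 - i \sqrt{2}\right) \left(\left(-14\right) \frac{1}{13}\right) = \left(-42 - 6 i \sqrt{2}\right) \left(- \frac{14}{13}\right) = \frac{588}{13} + \frac{84 i \sqrt{2}}{13}$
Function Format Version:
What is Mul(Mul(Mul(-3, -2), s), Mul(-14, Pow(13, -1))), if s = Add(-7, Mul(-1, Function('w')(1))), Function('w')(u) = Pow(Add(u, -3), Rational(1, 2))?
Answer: Add(Rational(588, 13), Mul(Rational(84, 13), I, Pow(2, Rational(1, 2)))) ≈ Add(45.231, Mul(9.1380, I))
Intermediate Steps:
Function('w')(u) = Pow(Add(-3, u), Rational(1, 2))
s = Add(-7, Mul(-1, I, Pow(2, Rational(1, 2)))) (s = Add(-7, Mul(-1, Pow(Add(-3, 1), Rational(1, 2)))) = Add(-7, Mul(-1, Pow(-2, Rational(1, 2)))) = Add(-7, Mul(-1, Mul(I, Pow(2, Rational(1, 2))))) = Add(-7, Mul(-1, I, Pow(2, Rational(1, 2)))) ≈ Add(-7.0000, Mul(-1.4142, I)))
Mul(Mul(Mul(-3, -2), s), Mul(-14, Pow(13, -1))) = Mul(Mul(Mul(-3, -2), Add(-7, Mul(-1, I, Pow(2, Rational(1, 2))))), Mul(-14, Pow(13, -1))) = Mul(Mul(6, Add(-7, Mul(-1, I, Pow(2, Rational(1, 2))))), Mul(-14, Rational(1, 13))) = Mul(Add(-42, Mul(-6, I, Pow(2, Rational(1, 2)))), Rational(-14, 13)) = Add(Rational(588, 13), Mul(Rational(84, 13), I, Pow(2, Rational(1, 2))))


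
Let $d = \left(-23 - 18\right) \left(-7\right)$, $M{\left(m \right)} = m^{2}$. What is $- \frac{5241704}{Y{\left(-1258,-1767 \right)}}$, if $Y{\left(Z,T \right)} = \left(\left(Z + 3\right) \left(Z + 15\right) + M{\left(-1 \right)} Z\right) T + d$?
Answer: $\frac{2620852}{1377117491} \approx 0.0019031$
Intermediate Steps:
$d = 287$ ($d = \left(-41\right) \left(-7\right) = 287$)
$Y{\left(Z,T \right)} = 287 + T \left(Z + \left(3 + Z\right) \left(15 + Z\right)\right)$ ($Y{\left(Z,T \right)} = \left(\left(Z + 3\right) \left(Z + 15\right) + \left(-1\right)^{2} Z\right) T + 287 = \left(\left(3 + Z\right) \left(15 + Z\right) + 1 Z\right) T + 287 = \left(\left(3 + Z\right) \left(15 + Z\right) + Z\right) T + 287 = \left(Z + \left(3 + Z\right) \left(15 + Z\right)\right) T + 287 = T \left(Z + \left(3 + Z\right) \left(15 + Z\right)\right) + 287 = 287 + T \left(Z + \left(3 + Z\right) \left(15 + Z\right)\right)$)
$- \frac{5241704}{Y{\left(-1258,-1767 \right)}} = - \frac{5241704}{287 + 45 \left(-1767\right) - 1767 \left(-1258\right)^{2} + 19 \left(-1767\right) \left(-1258\right)} = - \frac{5241704}{287 - 79515 - 2796390588 + 42234834} = - \frac{5241704}{-2754234982} = \left(-5241704\right) \left(- \frac{1}{2754234982}\right) = \frac{2620852}{1377117491}$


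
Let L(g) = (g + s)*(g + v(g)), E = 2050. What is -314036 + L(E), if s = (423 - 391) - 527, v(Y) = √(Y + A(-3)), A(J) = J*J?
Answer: 2873714 + 1555*√2059 ≈ 2.9443e+6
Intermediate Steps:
A(J) = J²
v(Y) = √(9 + Y) (v(Y) = √(Y + (-3)²) = √(Y + 9) = √(9 + Y))
s = -495 (s = 32 - 527 = -495)
L(g) = (-495 + g)*(g + √(9 + g)) (L(g) = (g - 495)*(g + √(9 + g)) = (-495 + g)*(g + √(9 + g)))
-314036 + L(E) = -314036 + (2050² - 495*2050 - 495*√(9 + 2050) + 2050*√(9 + 2050)) = -314036 + (4202500 - 1014750 - 495*√2059 + 2050*√2059) = -314036 + (3187750 + 1555*√2059) = 2873714 + 1555*√2059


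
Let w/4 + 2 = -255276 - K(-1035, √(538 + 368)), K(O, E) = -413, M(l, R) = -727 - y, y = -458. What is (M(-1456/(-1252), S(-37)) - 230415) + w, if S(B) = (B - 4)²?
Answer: -1250144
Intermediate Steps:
S(B) = (-4 + B)²
M(l, R) = -269 (M(l, R) = -727 - 1*(-458) = -727 + 458 = -269)
w = -1019460 (w = -8 + 4*(-255276 - 1*(-413)) = -8 + 4*(-255276 + 413) = -8 + 4*(-254863) = -8 - 1019452 = -1019460)
(M(-1456/(-1252), S(-37)) - 230415) + w = (-269 - 230415) - 1019460 = -230684 - 1019460 = -1250144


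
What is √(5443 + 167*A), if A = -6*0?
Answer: √5443 ≈ 73.777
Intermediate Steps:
A = 0
√(5443 + 167*A) = √(5443 + 167*0) = √(5443 + 0) = √5443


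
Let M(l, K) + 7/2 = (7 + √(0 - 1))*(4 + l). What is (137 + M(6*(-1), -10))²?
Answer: 57105/4 - 478*I ≈ 14276.0 - 478.0*I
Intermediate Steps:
M(l, K) = -7/2 + (4 + l)*(7 + I) (M(l, K) = -7/2 + (7 + √(0 - 1))*(4 + l) = -7/2 + (7 + √(-1))*(4 + l) = -7/2 + (7 + I)*(4 + l) = -7/2 + (4 + l)*(7 + I))
(137 + M(6*(-1), -10))² = (137 + (49/2 + 4*I + (6*(-1))*(7 + I)))² = (137 + (49/2 + 4*I - 6*(7 + I)))² = (137 + (49/2 + 4*I + (-42 - 6*I)))² = (137 + (-35/2 - 2*I))² = (239/2 - 2*I)²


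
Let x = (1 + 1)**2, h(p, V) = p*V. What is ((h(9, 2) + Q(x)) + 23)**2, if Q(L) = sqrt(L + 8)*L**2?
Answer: 4753 + 2624*sqrt(3) ≈ 9297.9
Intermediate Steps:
h(p, V) = V*p
x = 4 (x = 2**2 = 4)
Q(L) = L**2*sqrt(8 + L) (Q(L) = sqrt(8 + L)*L**2 = L**2*sqrt(8 + L))
((h(9, 2) + Q(x)) + 23)**2 = ((2*9 + 4**2*sqrt(8 + 4)) + 23)**2 = ((18 + 16*sqrt(12)) + 23)**2 = ((18 + 16*(2*sqrt(3))) + 23)**2 = ((18 + 32*sqrt(3)) + 23)**2 = (41 + 32*sqrt(3))**2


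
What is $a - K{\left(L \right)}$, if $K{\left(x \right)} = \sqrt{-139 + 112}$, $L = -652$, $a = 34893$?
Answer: $34893 - 3 i \sqrt{3} \approx 34893.0 - 5.1962 i$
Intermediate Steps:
$K{\left(x \right)} = 3 i \sqrt{3}$ ($K{\left(x \right)} = \sqrt{-27} = 3 i \sqrt{3}$)
$a - K{\left(L \right)} = 34893 - 3 i \sqrt{3}$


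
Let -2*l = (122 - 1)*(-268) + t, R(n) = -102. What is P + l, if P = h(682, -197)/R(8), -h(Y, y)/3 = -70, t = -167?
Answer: 554045/34 ≈ 16295.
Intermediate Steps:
h(Y, y) = 210 (h(Y, y) = -3*(-70) = 210)
l = 32595/2 (l = -((122 - 1)*(-268) - 167)/2 = -(121*(-268) - 167)/2 = -(-32428 - 167)/2 = -½*(-32595) = 32595/2 ≈ 16298.)
P = -35/17 (P = 210/(-102) = 210*(-1/102) = -35/17 ≈ -2.0588)
P + l = -35/17 + 32595/2 = 554045/34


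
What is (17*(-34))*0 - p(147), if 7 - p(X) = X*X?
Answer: 21602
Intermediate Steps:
p(X) = 7 - X**2 (p(X) = 7 - X*X = 7 - X**2)
(17*(-34))*0 - p(147) = (17*(-34))*0 - (7 - 1*147**2) = -578*0 - (7 - 1*21609) = 0 - (7 - 21609) = 0 - 1*(-21602) = 0 + 21602 = 21602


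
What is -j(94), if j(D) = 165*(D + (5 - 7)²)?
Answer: -16170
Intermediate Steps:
j(D) = 660 + 165*D (j(D) = 165*(D + (-2)²) = 165*(D + 4) = 165*(4 + D) = 660 + 165*D)
-j(94) = -(660 + 165*94) = -(660 + 15510) = -1*16170 = -16170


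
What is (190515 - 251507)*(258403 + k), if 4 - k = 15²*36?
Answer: -15266724544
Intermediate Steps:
k = -8096 (k = 4 - 15²*36 = 4 - 225*36 = 4 - 1*8100 = 4 - 8100 = -8096)
(190515 - 251507)*(258403 + k) = (190515 - 251507)*(258403 - 8096) = -60992*250307 = -15266724544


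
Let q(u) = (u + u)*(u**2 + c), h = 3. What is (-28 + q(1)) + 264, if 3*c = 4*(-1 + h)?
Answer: 730/3 ≈ 243.33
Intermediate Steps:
c = 8/3 (c = (4*(-1 + 3))/3 = (4*2)/3 = (1/3)*8 = 8/3 ≈ 2.6667)
q(u) = 2*u*(8/3 + u**2) (q(u) = (u + u)*(u**2 + 8/3) = (2*u)*(8/3 + u**2) = 2*u*(8/3 + u**2))
(-28 + q(1)) + 264 = (-28 + 2*1*(8/3 + 1**2)) + 264 = (-28 + 2*1*(8/3 + 1)) + 264 = (-28 + 2*1*(11/3)) + 264 = (-28 + 22/3) + 264 = -62/3 + 264 = 730/3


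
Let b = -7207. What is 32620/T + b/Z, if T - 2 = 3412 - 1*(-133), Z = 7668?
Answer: 224566931/27198396 ≈ 8.2566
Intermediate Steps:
T = 3547 (T = 2 + (3412 - 1*(-133)) = 2 + (3412 + 133) = 2 + 3545 = 3547)
32620/T + b/Z = 32620/3547 - 7207/7668 = 224566931/27198396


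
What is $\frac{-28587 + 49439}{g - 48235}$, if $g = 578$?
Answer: $- \frac{20852}{47657} \approx -0.43754$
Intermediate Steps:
$\frac{-28587 + 49439}{g - 48235} = \frac{-28587 + 49439}{578 - 48235} = \frac{20852}{-47657} = 20852 \left(- \frac{1}{47657}\right) = - \frac{20852}{47657}$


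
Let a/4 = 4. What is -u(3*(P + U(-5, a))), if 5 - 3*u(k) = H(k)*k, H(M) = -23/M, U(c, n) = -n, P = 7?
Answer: -28/3 ≈ -9.3333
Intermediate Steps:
a = 16 (a = 4*4 = 16)
u(k) = 28/3 (u(k) = 5/3 - (-23/k)*k/3 = 5/3 - ⅓*(-23) = 5/3 + 23/3 = 28/3)
-u(3*(P + U(-5, a))) = -1*28/3 = -28/3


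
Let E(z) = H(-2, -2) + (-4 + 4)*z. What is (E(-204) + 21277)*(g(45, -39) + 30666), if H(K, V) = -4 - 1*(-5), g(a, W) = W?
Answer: 651681306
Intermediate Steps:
H(K, V) = 1 (H(K, V) = -4 + 5 = 1)
E(z) = 1 (E(z) = 1 + (-4 + 4)*z = 1 + 0*z = 1 + 0 = 1)
(E(-204) + 21277)*(g(45, -39) + 30666) = (1 + 21277)*(-39 + 30666) = 21278*30627 = 651681306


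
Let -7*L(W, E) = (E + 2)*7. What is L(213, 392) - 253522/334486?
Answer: -66020503/167243 ≈ -394.76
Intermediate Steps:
L(W, E) = -2 - E (L(W, E) = -(E + 2)*7/7 = -(2 + E)*7/7 = -(14 + 7*E)/7 = -2 - E)
L(213, 392) - 253522/334486 = (-2 - 1*392) - 253522/334486 = (-2 - 392) - 253522*1/334486 = -394 - 126761/167243 = -66020503/167243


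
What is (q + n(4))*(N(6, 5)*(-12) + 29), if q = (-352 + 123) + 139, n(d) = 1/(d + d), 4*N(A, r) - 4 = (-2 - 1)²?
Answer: 3595/4 ≈ 898.75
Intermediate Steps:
N(A, r) = 13/4 (N(A, r) = 1 + (-2 - 1)²/4 = 1 + (¼)*(-3)² = 1 + (¼)*9 = 1 + 9/4 = 13/4)
n(d) = 1/(2*d)
q = -90 (q = -229 + 139 = -90)
(q + n(4))*(N(6, 5)*(-12) + 29) = (-90 + (½)/4)*((13/4)*(-12) + 29) = (-90 + (½)*(¼))*(-39 + 29) = (-90 + ⅛)*(-10) = -719/8*(-10) = 3595/4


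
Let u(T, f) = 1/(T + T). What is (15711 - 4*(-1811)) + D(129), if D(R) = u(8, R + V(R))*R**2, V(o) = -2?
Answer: 383921/16 ≈ 23995.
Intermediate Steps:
u(T, f) = 1/(2*T)
D(R) = R**2/16 (D(R) = ((1/2)/8)*R**2 = ((1/2)*(1/8))*R**2 = R**2/16)
(15711 - 4*(-1811)) + D(129) = (15711 - 4*(-1811)) + (1/16)*129**2 = (15711 + 7244) + (1/16)*16641 = 22955 + 16641/16 = 383921/16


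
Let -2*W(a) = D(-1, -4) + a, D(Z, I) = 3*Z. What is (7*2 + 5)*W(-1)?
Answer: 38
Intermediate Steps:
W(a) = 3/2 - a/2 (W(a) = -(3*(-1) + a)/2 = -(-3 + a)/2 = 3/2 - a/2)
(7*2 + 5)*W(-1) = (7*2 + 5)*(3/2 - ½*(-1)) = (14 + 5)*(3/2 + ½) = 19*2 = 38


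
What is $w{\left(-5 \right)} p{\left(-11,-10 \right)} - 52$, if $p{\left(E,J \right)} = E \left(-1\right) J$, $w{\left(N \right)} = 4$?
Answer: $-492$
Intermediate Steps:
$p{\left(E,J \right)} = - E J$
$w{\left(-5 \right)} p{\left(-11,-10 \right)} - 52 = 4 \left(\left(-1\right) \left(-11\right) \left(-10\right)\right) - 52 = 4 \left(-110\right) - 52 = -440 - 52 = -492$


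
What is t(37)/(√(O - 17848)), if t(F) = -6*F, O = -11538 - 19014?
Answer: 111*I/110 ≈ 1.0091*I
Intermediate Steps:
O = -30552
t(37)/(√(O - 17848)) = (-6*37)/(√(-30552 - 17848)) = -222*(-I/220) = -(-111)*I/110 = 111*I/110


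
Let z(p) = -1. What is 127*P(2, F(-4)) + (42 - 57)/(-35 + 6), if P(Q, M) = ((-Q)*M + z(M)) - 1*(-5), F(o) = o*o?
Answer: -103109/29 ≈ -3555.5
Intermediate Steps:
F(o) = o**2
P(Q, M) = 4 - M*Q (P(Q, M) = ((-Q)*M - 1) - 1*(-5) = (-M*Q - 1) + 5 = (-1 - M*Q) + 5 = 4 - M*Q)
127*P(2, F(-4)) + (42 - 57)/(-35 + 6) = 127*(4 - 1*(-4)**2*2) + (42 - 57)/(-35 + 6) = 127*(4 - 1*16*2) - 15/(-29) = 127*(4 - 32) - 15*(-1/29) = 127*(-28) + 15/29 = -3556 + 15/29 = -103109/29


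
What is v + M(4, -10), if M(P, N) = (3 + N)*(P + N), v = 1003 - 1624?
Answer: -579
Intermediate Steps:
v = -621
M(P, N) = (3 + N)*(N + P)
v + M(4, -10) = -621 + ((-10)² + 3*(-10) + 3*4 - 10*4) = -621 + (100 - 30 + 12 - 40) = -621 + 42 = -579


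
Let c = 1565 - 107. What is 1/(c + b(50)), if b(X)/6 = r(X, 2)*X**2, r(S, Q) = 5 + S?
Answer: 1/826458 ≈ 1.2100e-6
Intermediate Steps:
b(X) = 6*X**2*(5 + X) (b(X) = 6*((5 + X)*X**2) = 6*(X**2*(5 + X)) = 6*X**2*(5 + X))
c = 1458
1/(c + b(50)) = 1/(1458 + 6*50**2*(5 + 50)) = 1/(1458 + 6*2500*55) = 1/(1458 + 825000) = 1/826458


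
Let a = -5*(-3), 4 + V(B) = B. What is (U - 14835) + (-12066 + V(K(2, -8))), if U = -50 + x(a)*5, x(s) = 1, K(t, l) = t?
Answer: -26948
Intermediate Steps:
V(B) = -4 + B
a = 15
U = -45 (U = -50 + 1*5 = -50 + 5 = -45)
(U - 14835) + (-12066 + V(K(2, -8))) = (-45 - 14835) + (-12066 + (-4 + 2)) = -14880 + (-12066 - 2) = -14880 - 12068 = -26948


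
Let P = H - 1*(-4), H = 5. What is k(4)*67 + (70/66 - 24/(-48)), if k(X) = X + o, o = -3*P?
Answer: -101603/66 ≈ -1539.4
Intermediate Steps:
P = 9 (P = 5 - 1*(-4) = 5 + 4 = 9)
o = -27 (o = -3*9 = -27)
k(X) = -27 + X (k(X) = X - 27 = -27 + X)
k(4)*67 + (70/66 - 24/(-48)) = (-27 + 4)*67 + (70/66 - 24/(-48)) = -23*67 + (70*(1/66) - 24*(-1/48)) = -1541 + (35/33 + 1/2) = -1541 + 103/66 = -101603/66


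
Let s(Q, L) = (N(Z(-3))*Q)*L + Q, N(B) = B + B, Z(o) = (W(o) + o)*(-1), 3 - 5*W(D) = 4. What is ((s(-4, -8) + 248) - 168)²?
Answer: 1971216/25 ≈ 78849.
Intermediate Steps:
W(D) = -⅕ (W(D) = ⅗ - ⅕*4 = ⅗ - ⅘ = -⅕)
Z(o) = ⅕ - o (Z(o) = (-⅕ + o)*(-1) = ⅕ - o)
N(B) = 2*B
s(Q, L) = Q + 32*L*Q/5 (s(Q, L) = ((2*(⅕ - 1*(-3)))*Q)*L + Q = ((2*(⅕ + 3))*Q)*L + Q = ((2*(16/5))*Q)*L + Q = (32*Q/5)*L + Q = 32*L*Q/5 + Q = Q + 32*L*Q/5)
((s(-4, -8) + 248) - 168)² = (((⅕)*(-4)*(5 + 32*(-8)) + 248) - 168)² = (((⅕)*(-4)*(5 - 256) + 248) - 168)² = (((⅕)*(-4)*(-251) + 248) - 168)² = ((1004/5 + 248) - 168)² = (2244/5 - 168)² = (1404/5)² = 1971216/25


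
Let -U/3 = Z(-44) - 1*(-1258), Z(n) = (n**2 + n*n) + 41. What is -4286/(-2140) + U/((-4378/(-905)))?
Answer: -3753157874/1171115 ≈ -3204.8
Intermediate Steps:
Z(n) = 41 + 2*n**2 (Z(n) = (n**2 + n**2) + 41 = 2*n**2 + 41 = 41 + 2*n**2)
U = -15513 (U = -3*((41 + 2*(-44)**2) - 1*(-1258)) = -3*((41 + 2*1936) + 1258) = -3*((41 + 3872) + 1258) = -3*(3913 + 1258) = -3*5171 = -15513)
-4286/(-2140) + U/((-4378/(-905))) = -4286/(-2140) - 15513/((-4378/(-905))) = -4286*(-1/2140) - 15513/((-4378*(-1/905))) = 2143/1070 - 15513/4378/905 = 2143/1070 - 15513*905/4378 = 2143/1070 - 14039265/4378 = -3753157874/1171115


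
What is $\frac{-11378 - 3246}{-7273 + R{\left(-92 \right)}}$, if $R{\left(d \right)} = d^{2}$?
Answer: $- \frac{14624}{1191} \approx -12.279$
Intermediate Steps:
$\frac{-11378 - 3246}{-7273 + R{\left(-92 \right)}} = \frac{-11378 - 3246}{-7273 + \left(-92\right)^{2}} = - \frac{14624}{-7273 + 8464} = - \frac{14624}{1191}$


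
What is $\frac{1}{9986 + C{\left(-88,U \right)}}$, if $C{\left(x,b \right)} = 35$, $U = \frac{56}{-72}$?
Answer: $\frac{1}{10021} \approx 9.979 \cdot 10^{-5}$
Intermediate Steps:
$U = - \frac{7}{9}$ ($U = 56 \left(- \frac{1}{72}\right) = - \frac{7}{9} \approx -0.77778$)
$\frac{1}{9986 + C{\left(-88,U \right)}} = \frac{1}{9986 + 35} = \frac{1}{10021}$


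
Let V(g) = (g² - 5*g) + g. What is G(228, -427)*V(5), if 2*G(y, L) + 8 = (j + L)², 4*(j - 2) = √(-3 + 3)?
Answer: 903085/2 ≈ 4.5154e+5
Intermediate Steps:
j = 2 (j = 2 + √(-3 + 3)/4 = 2 + √0/4 = 2 + (¼)*0 = 2 + 0 = 2)
G(y, L) = -4 + (2 + L)²/2
V(g) = g² - 4*g
G(228, -427)*V(5) = (-4 + (2 - 427)²/2)*(5*(-4 + 5)) = (-4 + (½)*(-425)²)*(5*1) = (-4 + (½)*180625)*5 = (-4 + 180625/2)*5 = (180617/2)*5 = 903085/2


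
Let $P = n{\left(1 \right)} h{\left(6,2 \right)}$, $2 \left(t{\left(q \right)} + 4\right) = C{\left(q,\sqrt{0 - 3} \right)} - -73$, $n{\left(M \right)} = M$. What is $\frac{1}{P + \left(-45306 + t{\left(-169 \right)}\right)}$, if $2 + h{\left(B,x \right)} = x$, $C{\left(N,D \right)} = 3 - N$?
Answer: $- \frac{2}{90375} \approx -2.213 \cdot 10^{-5}$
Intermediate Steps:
$h{\left(B,x \right)} = -2 + x$
$t{\left(q \right)} = 34 - \frac{q}{2}$ ($t{\left(q \right)} = -4 + \frac{\left(3 - q\right) - -73}{2} = -4 + \frac{\left(3 - q\right) + 73}{2} = -4 + \frac{76 - q}{2} = -4 - \left(-38 + \frac{q}{2}\right) = 34 - \frac{q}{2}$)
$P = 0$ ($P = 1 \left(-2 + 2\right) = 1 \cdot 0 = 0$)
$\frac{1}{P + \left(-45306 + t{\left(-169 \right)}\right)} = \frac{1}{0 + \left(-45306 + \left(34 - - \frac{169}{2}\right)\right)} = \frac{1}{0 + \left(-45306 + \left(34 + \frac{169}{2}\right)\right)} = \frac{1}{0 + \left(-45306 + \frac{237}{2}\right)} = \frac{1}{0 - \frac{90375}{2}} = \frac{1}{- \frac{90375}{2}} = - \frac{2}{90375}$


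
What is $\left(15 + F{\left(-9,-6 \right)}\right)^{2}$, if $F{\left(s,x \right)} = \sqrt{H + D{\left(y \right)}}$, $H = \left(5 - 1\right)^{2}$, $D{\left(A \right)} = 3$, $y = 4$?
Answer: $\left(15 + \sqrt{19}\right)^{2} \approx 374.77$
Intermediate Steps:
$H = 16$ ($H = 4^{2} = 16$)
$F{\left(s,x \right)} = \sqrt{19}$ ($F{\left(s,x \right)} = \sqrt{16 + 3} = \sqrt{19}$)
$\left(15 + F{\left(-9,-6 \right)}\right)^{2} = \left(15 + \sqrt{19}\right)^{2}$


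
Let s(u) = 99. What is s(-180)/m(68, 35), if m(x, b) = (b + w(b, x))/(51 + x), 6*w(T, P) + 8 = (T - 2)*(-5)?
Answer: 70686/37 ≈ 1910.4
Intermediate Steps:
w(T, P) = 1/3 - 5*T/6 (w(T, P) = -4/3 + ((T - 2)*(-5))/6 = -4/3 + ((-2 + T)*(-5))/6 = -4/3 + (10 - 5*T)/6 = -4/3 + (5/3 - 5*T/6) = 1/3 - 5*T/6)
m(x, b) = (1/3 + b/6)/(51 + x) (m(x, b) = (b + (1/3 - 5*b/6))/(51 + x) = (1/3 + b/6)/(51 + x))
s(-180)/m(68, 35) = 99/(((2 + 35)/(6*(51 + 68)))) = 99/(((1/6)*37/119)) = 99/(((1/6)*(1/119)*37)) = 99/(37/714) = 99*(714/37) = 70686/37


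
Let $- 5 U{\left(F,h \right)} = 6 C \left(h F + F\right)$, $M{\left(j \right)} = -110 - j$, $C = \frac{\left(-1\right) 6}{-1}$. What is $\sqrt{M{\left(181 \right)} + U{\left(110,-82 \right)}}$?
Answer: $\sqrt{63861} \approx 252.71$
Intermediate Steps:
$C = 6$ ($C = \left(-6\right) \left(-1\right) = 6$)
$U{\left(F,h \right)} = - \frac{36 F}{5} - \frac{36 F h}{5}$ ($U{\left(F,h \right)} = - \frac{6 \cdot 6 \left(h F + F\right)}{5} = - \frac{36 \left(F h + F\right)}{5} = - \frac{36 \left(F + F h\right)}{5} = - \frac{36 F + 36 F h}{5} = - \frac{36 F}{5} - \frac{36 F h}{5}$)
$\sqrt{M{\left(181 \right)} + U{\left(110,-82 \right)}} = \sqrt{\left(-110 - 181\right) - 792 \left(1 - 82\right)} = \sqrt{\left(-110 - 181\right) - 792 \left(-81\right)} = \sqrt{-291 + 64152} = \sqrt{63861}$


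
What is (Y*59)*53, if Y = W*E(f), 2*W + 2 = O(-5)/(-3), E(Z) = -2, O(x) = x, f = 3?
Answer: 3127/3 ≈ 1042.3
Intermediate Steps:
W = -1/6 (W = -1 + (-5/(-3))/2 = -1 + (-5*(-1/3))/2 = -1 + (1/2)*(5/3) = -1 + 5/6 = -1/6 ≈ -0.16667)
Y = 1/3 (Y = -1/6*(-2) = 1/3 ≈ 0.33333)
(Y*59)*53 = ((1/3)*59)*53 = (59/3)*53 = 3127/3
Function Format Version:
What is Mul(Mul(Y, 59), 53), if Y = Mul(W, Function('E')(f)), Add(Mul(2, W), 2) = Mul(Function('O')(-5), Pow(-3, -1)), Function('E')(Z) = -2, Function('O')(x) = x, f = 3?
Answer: Rational(3127, 3) ≈ 1042.3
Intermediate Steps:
W = Rational(-1, 6) (W = Add(-1, Mul(Rational(1, 2), Mul(-5, Pow(-3, -1)))) = Add(-1, Mul(Rational(1, 2), Mul(-5, Rational(-1, 3)))) = Add(-1, Mul(Rational(1, 2), Rational(5, 3))) = Add(-1, Rational(5, 6)) = Rational(-1, 6) ≈ -0.16667)
Y = Rational(1, 3) (Y = Mul(Rational(-1, 6), -2) = Rational(1, 3) ≈ 0.33333)
Mul(Mul(Y, 59), 53) = Mul(Mul(Rational(1, 3), 59), 53) = Mul(Rational(59, 3), 53) = Rational(3127, 3)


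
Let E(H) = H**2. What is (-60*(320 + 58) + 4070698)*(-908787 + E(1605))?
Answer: 6749009434284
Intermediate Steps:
(-60*(320 + 58) + 4070698)*(-908787 + E(1605)) = (-60*(320 + 58) + 4070698)*(-908787 + 1605**2) = (-60*378 + 4070698)*(-908787 + 2576025) = (-22680 + 4070698)*1667238 = 4048018*1667238 = 6749009434284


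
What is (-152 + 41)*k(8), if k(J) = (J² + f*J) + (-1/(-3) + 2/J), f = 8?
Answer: -57091/4 ≈ -14273.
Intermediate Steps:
k(J) = ⅓ + J² + 2/J + 8*J (k(J) = (J² + 8*J) + (-1/(-3) + 2/J) = (J² + 8*J) + (-1*(-⅓) + 2/J) = (J² + 8*J) + (⅓ + 2/J) = ⅓ + J² + 2/J + 8*J)
(-152 + 41)*k(8) = (-152 + 41)*(⅓ + 8² + 2/8 + 8*8) = -111*(⅓ + 64 + 2*(⅛) + 64) = -111*(⅓ + 64 + ¼ + 64) = -111*1543/12 = -57091/4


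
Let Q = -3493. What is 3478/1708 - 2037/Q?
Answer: 1116275/426146 ≈ 2.6195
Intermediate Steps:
3478/1708 - 2037/Q = 3478/1708 - 2037/(-3493) = 3478*(1/1708) - 2037*(-1/3493) = 1739/854 + 291/499 = 1116275/426146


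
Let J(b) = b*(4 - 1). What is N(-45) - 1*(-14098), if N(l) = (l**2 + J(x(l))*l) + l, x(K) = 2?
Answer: 15808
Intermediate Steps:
J(b) = 3*b (J(b) = b*3 = 3*b)
N(l) = l**2 + 7*l (N(l) = (l**2 + (3*2)*l) + l = (l**2 + 6*l) + l = l**2 + 7*l)
N(-45) - 1*(-14098) = -45*(7 - 45) - 1*(-14098) = -45*(-38) + 14098 = 1710 + 14098 = 15808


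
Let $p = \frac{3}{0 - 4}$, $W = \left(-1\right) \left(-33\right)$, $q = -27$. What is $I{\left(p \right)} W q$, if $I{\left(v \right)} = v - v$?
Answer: $0$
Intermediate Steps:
$W = 33$
$p = - \frac{3}{4}$ ($p = \frac{3}{-4} = 3 \left(- \frac{1}{4}\right) = - \frac{3}{4} \approx -0.75$)
$I{\left(v \right)} = 0$
$I{\left(p \right)} W q = 0 \cdot 33 \left(-27\right) = 0 \left(-27\right) = 0$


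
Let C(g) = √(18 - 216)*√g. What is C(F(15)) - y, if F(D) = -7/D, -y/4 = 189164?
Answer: 756656 - √2310/5 ≈ 7.5665e+5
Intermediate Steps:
y = -756656 (y = -4*189164 = -756656)
C(g) = 3*I*√22*√g (C(g) = √(-198)*√g = (3*I*√22)*√g = 3*I*√22*√g)
C(F(15)) - y = 3*I*√22*√(-7/15) - 1*(-756656) = 3*I*√22*√(-7*1/15) + 756656 = 3*I*√22*√(-7/15) + 756656 = 3*I*√22*(I*√105/15) + 756656 = -√2310/5 + 756656 = 756656 - √2310/5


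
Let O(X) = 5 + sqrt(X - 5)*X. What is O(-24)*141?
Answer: 705 - 3384*I*sqrt(29) ≈ 705.0 - 18223.0*I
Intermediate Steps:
O(X) = 5 + X*sqrt(-5 + X) (O(X) = 5 + sqrt(-5 + X)*X = 5 + X*sqrt(-5 + X))
O(-24)*141 = (5 - 24*sqrt(-5 - 24))*141 = (5 - 24*I*sqrt(29))*141 = 705 - 3384*I*sqrt(29)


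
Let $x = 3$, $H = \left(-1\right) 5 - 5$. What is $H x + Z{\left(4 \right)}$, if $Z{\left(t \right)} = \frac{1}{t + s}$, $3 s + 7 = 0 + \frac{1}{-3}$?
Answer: $- \frac{411}{14} \approx -29.357$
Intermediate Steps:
$H = -10$ ($H = -5 - 5 = -10$)
$s = - \frac{22}{9}$ ($s = - \frac{7}{3} + \frac{0 + \frac{1}{-3}}{3} = - \frac{7}{3} + \frac{0 - \frac{1}{3}}{3} = - \frac{7}{3} + \frac{1}{3} \left(- \frac{1}{3}\right) = - \frac{7}{3} - \frac{1}{9} = - \frac{22}{9} \approx -2.4444$)
$Z{\left(t \right)} = \frac{1}{- \frac{22}{9} + t}$ ($Z{\left(t \right)} = \frac{1}{t - \frac{22}{9}} = \frac{1}{- \frac{22}{9} + t}$)
$H x + Z{\left(4 \right)} = \left(-10\right) 3 + \frac{9}{-22 + 9 \cdot 4} = -30 + \frac{9}{-22 + 36} = -30 + \frac{9}{14} = - \frac{411}{14}$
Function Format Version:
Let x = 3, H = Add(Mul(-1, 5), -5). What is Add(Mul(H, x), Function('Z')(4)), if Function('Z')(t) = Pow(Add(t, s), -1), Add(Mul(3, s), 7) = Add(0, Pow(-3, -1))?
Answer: Rational(-411, 14) ≈ -29.357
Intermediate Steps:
H = -10 (H = Add(-5, -5) = -10)
s = Rational(-22, 9) (s = Add(Rational(-7, 3), Mul(Rational(1, 3), Add(0, Pow(-3, -1)))) = Add(Rational(-7, 3), Mul(Rational(1, 3), Add(0, Rational(-1, 3)))) = Add(Rational(-7, 3), Mul(Rational(1, 3), Rational(-1, 3))) = Add(Rational(-7, 3), Rational(-1, 9)) = Rational(-22, 9) ≈ -2.4444)
Function('Z')(t) = Pow(Add(Rational(-22, 9), t), -1) (Function('Z')(t) = Pow(Add(t, Rational(-22, 9)), -1) = Pow(Add(Rational(-22, 9), t), -1))
Add(Mul(H, x), Function('Z')(4)) = Add(Mul(-10, 3), Mul(9, Pow(Add(-22, Mul(9, 4)), -1))) = Add(-30, Mul(9, Pow(Add(-22, 36), -1))) = Add(-30, Mul(9, Pow(14, -1))) = Add(-30, Mul(9, Rational(1, 14))) = Add(-30, Rational(9, 14)) = Rational(-411, 14)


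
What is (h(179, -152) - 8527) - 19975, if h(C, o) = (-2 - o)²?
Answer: -6002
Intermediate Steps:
(h(179, -152) - 8527) - 19975 = ((2 - 152)² - 8527) - 19975 = ((-150)² - 8527) - 19975 = (22500 - 8527) - 19975 = 13973 - 19975 = -6002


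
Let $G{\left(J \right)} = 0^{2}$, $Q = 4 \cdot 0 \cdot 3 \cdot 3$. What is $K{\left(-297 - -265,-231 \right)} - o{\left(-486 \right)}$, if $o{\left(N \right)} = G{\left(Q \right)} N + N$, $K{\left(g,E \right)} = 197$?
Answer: $683$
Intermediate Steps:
$Q = 0$ ($Q = 0 \cdot 3 \cdot 3 = 0 \cdot 3 = 0$)
$G{\left(J \right)} = 0$
$o{\left(N \right)} = N$ ($o{\left(N \right)} = 0 N + N = 0 + N = N$)
$K{\left(-297 - -265,-231 \right)} - o{\left(-486 \right)} = 197 - -486 = 197 + 486 = 683$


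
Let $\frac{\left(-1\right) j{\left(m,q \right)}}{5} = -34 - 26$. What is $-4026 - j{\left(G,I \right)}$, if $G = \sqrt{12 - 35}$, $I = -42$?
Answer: $-4326$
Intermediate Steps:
$G = i \sqrt{23}$ ($G = \sqrt{-23} = i \sqrt{23} \approx 4.7958 i$)
$j{\left(m,q \right)} = 300$ ($j{\left(m,q \right)} = - 5 \left(-34 - 26\right) = \left(-5\right) \left(-60\right) = 300$)
$-4026 - j{\left(G,I \right)} = -4026 - 300 = -4326$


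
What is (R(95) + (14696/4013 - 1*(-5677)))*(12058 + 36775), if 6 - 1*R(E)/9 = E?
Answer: 956251907972/4013 ≈ 2.3829e+8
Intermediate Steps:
R(E) = 54 - 9*E
(R(95) + (14696/4013 - 1*(-5677)))*(12058 + 36775) = ((54 - 9*95) + (14696/4013 - 1*(-5677)))*(12058 + 36775) = ((54 - 855) + (14696*(1/4013) + 5677))*48833 = (-801 + (14696/4013 + 5677))*48833 = (-801 + 22796497/4013)*48833 = (19582084/4013)*48833 = 956251907972/4013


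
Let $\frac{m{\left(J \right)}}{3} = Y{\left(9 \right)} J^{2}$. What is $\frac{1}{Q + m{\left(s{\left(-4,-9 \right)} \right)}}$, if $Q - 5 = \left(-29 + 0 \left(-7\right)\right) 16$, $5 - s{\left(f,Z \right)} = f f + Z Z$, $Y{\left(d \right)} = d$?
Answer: $\frac{1}{228069} \approx 4.3846 \cdot 10^{-6}$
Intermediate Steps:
$s{\left(f,Z \right)} = 5 - Z^{2} - f^{2}$ ($s{\left(f,Z \right)} = 5 - \left(f f + Z Z\right) = 5 - \left(f^{2} + Z^{2}\right) = 5 - \left(Z^{2} + f^{2}\right) = 5 - Z^{2} - f^{2}$)
$m{\left(J \right)} = 27 J^{2}$ ($m{\left(J \right)} = 3 \cdot 9 J^{2} = 27 J^{2}$)
$Q = -459$ ($Q = 5 + \left(-29 + 0 \left(-7\right)\right) 16 = 5 + \left(-29 + 0\right) 16 = 5 - 464 = -459$)
$\frac{1}{Q + m{\left(s{\left(-4,-9 \right)} \right)}} = \frac{1}{-459 + 27 \left(5 - \left(-9\right)^{2} - \left(-4\right)^{2}\right)^{2}} = \frac{1}{-459 + 27 \left(5 - 81 - 16\right)^{2}} = \frac{1}{-459 + 27 \left(-92\right)^{2}} = \frac{1}{-459 + 27 \cdot 8464} = \frac{1}{-459 + 228528} = \frac{1}{228069}$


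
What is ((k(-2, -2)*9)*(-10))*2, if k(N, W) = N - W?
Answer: 0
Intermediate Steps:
((k(-2, -2)*9)*(-10))*2 = (((-2 - 1*(-2))*9)*(-10))*2 = (((-2 + 2)*9)*(-10))*2 = ((0*9)*(-10))*2 = (0*(-10))*2 = 0*2 = 0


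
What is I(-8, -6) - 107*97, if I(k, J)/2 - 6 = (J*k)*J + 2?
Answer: -10939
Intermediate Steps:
I(k, J) = 16 + 2*k*J² (I(k, J) = 12 + 2*((J*k)*J + 2) = 12 + 2*(k*J² + 2) = 12 + 2*(2 + k*J²) = 12 + (4 + 2*k*J²) = 16 + 2*k*J²)
I(-8, -6) - 107*97 = (16 + 2*(-8)*(-6)²) - 107*97 = (16 + 2*(-8)*36) - 10379 = (16 - 576) - 10379 = -560 - 10379 = -10939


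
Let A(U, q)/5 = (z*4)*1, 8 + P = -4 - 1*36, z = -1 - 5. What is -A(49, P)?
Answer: 120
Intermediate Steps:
z = -6
P = -48 (P = -8 + (-4 - 1*36) = -8 + (-4 - 36) = -8 - 40 = -48)
A(U, q) = -120 (A(U, q) = 5*(-6*4*1) = 5*(-24*1) = 5*(-24) = -120)
-A(49, P) = -1*(-120) = 120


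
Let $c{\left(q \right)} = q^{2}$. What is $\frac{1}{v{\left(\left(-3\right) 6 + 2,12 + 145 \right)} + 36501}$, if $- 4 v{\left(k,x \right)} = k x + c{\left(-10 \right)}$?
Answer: $\frac{1}{37104} \approx 2.6951 \cdot 10^{-5}$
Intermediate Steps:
$v{\left(k,x \right)} = -25 - \frac{k x}{4}$ ($v{\left(k,x \right)} = - \frac{k x + \left(-10\right)^{2}}{4} = - \frac{k x + 100}{4} = - \frac{100 + k x}{4} = -25 - \frac{k x}{4}$)
$\frac{1}{v{\left(\left(-3\right) 6 + 2,12 + 145 \right)} + 36501} = \frac{1}{\left(-25 - \frac{\left(\left(-3\right) 6 + 2\right) \left(12 + 145\right)}{4}\right) + 36501} = \frac{1}{\left(-25 - \frac{1}{4} \left(-18 + 2\right) 157\right) + 36501} = \frac{1}{\left(-25 - \left(-4\right) 157\right) + 36501} = \frac{1}{\left(-25 + 628\right) + 36501} = \frac{1}{603 + 36501} = \frac{1}{37104}$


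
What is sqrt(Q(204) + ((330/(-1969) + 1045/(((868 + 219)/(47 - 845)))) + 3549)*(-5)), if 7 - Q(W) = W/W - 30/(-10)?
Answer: I*sqrt(526437032958618)/194573 ≈ 117.92*I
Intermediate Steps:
Q(W) = 3 (Q(W) = 7 - (W/W - 30/(-10)) = 7 - (1 - 30*(-1/10)) = 7 - (1 + 3) = 7 - 1*4 = 7 - 4 = 3)
sqrt(Q(204) + ((330/(-1969) + 1045/(((868 + 219)/(47 - 845)))) + 3549)*(-5)) = sqrt(3 + ((330/(-1969) + 1045/(((868 + 219)/(47 - 845)))) + 3549)*(-5)) = sqrt(3 + ((330*(-1/1969) + 1045/((1087/(-798)))) + 3549)*(-5)) = sqrt(3 + ((-30/179 + 1045/((1087*(-1/798)))) + 3549)*(-5)) = sqrt(3 + ((-30/179 + 1045/(-1087/798)) + 3549)*(-5)) = sqrt(3 + ((-30/179 + 1045*(-798/1087)) + 3549)*(-5)) = sqrt(3 + ((-30/179 - 833910/1087) + 3549)*(-5)) = sqrt(3 + (-149302500/194573 + 3549)*(-5)) = sqrt(3 + (541237077/194573)*(-5)) = sqrt(3 - 2706185385/194573) = sqrt(-2705601666/194573) = I*sqrt(526437032958618)/194573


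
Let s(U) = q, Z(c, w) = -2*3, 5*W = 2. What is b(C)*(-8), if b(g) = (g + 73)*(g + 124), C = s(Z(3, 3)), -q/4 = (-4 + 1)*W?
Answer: -2004128/25 ≈ -80165.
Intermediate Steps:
W = 2/5 (W = (1/5)*2 = 2/5 ≈ 0.40000)
Z(c, w) = -6
q = 24/5 (q = -4*(-4 + 1)*2/5 = -(-12)*2/5 = -4*(-6/5) = 24/5 ≈ 4.8000)
s(U) = 24/5
C = 24/5 ≈ 4.8000
b(g) = (73 + g)*(124 + g)
b(C)*(-8) = (9052 + (24/5)**2 + 197*(24/5))*(-8) = (9052 + 576/25 + 4728/5)*(-8) = (250516/25)*(-8) = -2004128/25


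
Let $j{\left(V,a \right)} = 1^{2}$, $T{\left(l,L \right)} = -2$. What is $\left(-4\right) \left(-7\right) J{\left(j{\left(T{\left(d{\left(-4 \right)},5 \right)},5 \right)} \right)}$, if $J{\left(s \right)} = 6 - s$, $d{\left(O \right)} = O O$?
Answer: $140$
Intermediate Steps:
$d{\left(O \right)} = O^{2}$
$j{\left(V,a \right)} = 1$
$\left(-4\right) \left(-7\right) J{\left(j{\left(T{\left(d{\left(-4 \right)},5 \right)},5 \right)} \right)} = \left(-4\right) \left(-7\right) \left(6 - 1\right) = 28 \left(6 - 1\right) = 28 \cdot 5 = 140$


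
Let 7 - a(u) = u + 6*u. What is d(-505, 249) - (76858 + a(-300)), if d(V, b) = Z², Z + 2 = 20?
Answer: -78641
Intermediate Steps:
Z = 18 (Z = -2 + 20 = 18)
a(u) = 7 - 7*u (a(u) = 7 - (u + 6*u) = 7 - 7*u)
d(V, b) = 324 (d(V, b) = 18² = 324)
d(-505, 249) - (76858 + a(-300)) = 324 - (76858 + (7 - 7*(-300))) = 324 - (76858 + (7 + 2100)) = 324 - (76858 + 2107) = 324 - 1*78965 = 324 - 78965 = -78641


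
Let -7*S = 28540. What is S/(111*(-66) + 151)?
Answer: 5708/10045 ≈ 0.56824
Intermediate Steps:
S = -28540/7 (S = -⅐*28540 = -28540/7 ≈ -4077.1)
S/(111*(-66) + 151) = -28540/(7*(111*(-66) + 151)) = -28540/(7*(-7326 + 151)) = -28540/7/(-7175) = -28540/7*(-1/7175) = 5708/10045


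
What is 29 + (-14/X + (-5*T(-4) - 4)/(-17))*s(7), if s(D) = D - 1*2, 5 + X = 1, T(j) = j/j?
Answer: 1671/34 ≈ 49.147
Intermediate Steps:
T(j) = 1
X = -4 (X = -5 + 1 = -4)
s(D) = -2 + D (s(D) = D - 2 = -2 + D)
29 + (-14/X + (-5*T(-4) - 4)/(-17))*s(7) = 29 + (-14/(-4) + (-5*1 - 4)/(-17))*(-2 + 7) = 29 + (-14*(-1/4) + (-5 - 4)*(-1/17))*5 = 29 + (7/2 - 9*(-1/17))*5 = 29 + (7/2 + 9/17)*5 = 29 + (137/34)*5 = 29 + 685/34 = 1671/34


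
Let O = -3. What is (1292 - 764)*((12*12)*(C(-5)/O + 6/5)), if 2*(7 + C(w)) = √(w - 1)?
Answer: 1343232/5 - 12672*I*√6 ≈ 2.6865e+5 - 31040.0*I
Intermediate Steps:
C(w) = -7 + √(-1 + w)/2 (C(w) = -7 + √(w - 1)/2 = -7 + √(-1 + w)/2)
(1292 - 764)*((12*12)*(C(-5)/O + 6/5)) = (1292 - 764)*((12*12)*((-7 + √(-1 - 5)/2)/(-3) + 6/5)) = 528*(144*((-7 + √(-6)/2)*(-⅓) + 6*(⅕))) = 528*(144*((-7 + (I*√6)/2)*(-⅓) + 6/5)) = 528*(144*((-7 + I*√6/2)*(-⅓) + 6/5)) = 528*(144*((7/3 - I*√6/6) + 6/5)) = 528*(144*(53/15 - I*√6/6)) = 528*(2544/5 - 24*I*√6) = 1343232/5 - 12672*I*√6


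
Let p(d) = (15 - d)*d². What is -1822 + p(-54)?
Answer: 199382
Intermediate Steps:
p(d) = d²*(15 - d)
-1822 + p(-54) = -1822 + (-54)²*(15 - 1*(-54)) = -1822 + 2916*(15 + 54) = -1822 + 2916*69 = -1822 + 201204 = 199382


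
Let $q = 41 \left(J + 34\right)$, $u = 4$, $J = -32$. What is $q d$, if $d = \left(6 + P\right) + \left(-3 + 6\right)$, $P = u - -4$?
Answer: $1394$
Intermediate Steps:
$P = 8$ ($P = 4 - -4 = 4 + 4 = 8$)
$d = 17$ ($d = \left(6 + 8\right) + \left(-3 + 6\right) = 14 + 3 = 17$)
$q = 82$ ($q = 41 \left(-32 + 34\right) = 41 \cdot 2 = 82$)
$q d = 82 \cdot 17 = 1394$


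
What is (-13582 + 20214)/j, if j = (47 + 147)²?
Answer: 1658/9409 ≈ 0.17621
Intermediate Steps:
j = 37636 (j = 194² = 37636)
(-13582 + 20214)/j = (-13582 + 20214)/37636 = 6632*(1/37636) = 1658/9409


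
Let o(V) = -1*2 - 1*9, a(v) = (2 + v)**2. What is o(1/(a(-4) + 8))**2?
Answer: 121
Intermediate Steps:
o(V) = -11 (o(V) = -2 - 9 = -11)
o(1/(a(-4) + 8))**2 = (-11)**2 = 121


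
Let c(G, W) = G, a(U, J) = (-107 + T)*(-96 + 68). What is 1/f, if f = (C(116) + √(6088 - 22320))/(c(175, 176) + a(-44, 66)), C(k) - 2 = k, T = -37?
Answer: 35459/2154 - 601*I*√4058/2154 ≈ 16.462 - 17.774*I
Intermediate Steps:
a(U, J) = 4032 (a(U, J) = (-107 - 37)*(-96 + 68) = -144*(-28) = 4032)
C(k) = 2 + k
f = 118/4207 + 2*I*√4058/4207 (f = ((2 + 116) + √(6088 - 22320))/(175 + 4032) = (118 + √(-16232))/4207 = (118 + 2*I*√4058)*(1/4207) = 118/4207 + 2*I*√4058/4207 ≈ 0.028048 + 0.030284*I)
1/f = 1/(118/4207 + 2*I*√4058/4207)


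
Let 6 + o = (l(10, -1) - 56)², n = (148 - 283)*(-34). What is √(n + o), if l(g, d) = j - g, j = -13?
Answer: 5*√433 ≈ 104.04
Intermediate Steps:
n = 4590 (n = -135*(-34) = 4590)
l(g, d) = -13 - g
o = 6235 (o = -6 + ((-13 - 1*10) - 56)² = -6 + ((-13 - 10) - 56)² = -6 + (-23 - 56)² = -6 + (-79)² = -6 + 6241 = 6235)
√(n + o) = √(4590 + 6235) = √10825 = 5*√433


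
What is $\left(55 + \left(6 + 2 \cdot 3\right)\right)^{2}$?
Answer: $4489$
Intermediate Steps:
$\left(55 + \left(6 + 2 \cdot 3\right)\right)^{2} = \left(55 + \left(6 + 6\right)\right)^{2} = \left(55 + 12\right)^{2} = 67^{2} = 4489$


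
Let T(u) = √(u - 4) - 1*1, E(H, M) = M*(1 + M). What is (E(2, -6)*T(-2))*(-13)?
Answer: 390 - 390*I*√6 ≈ 390.0 - 955.3*I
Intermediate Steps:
T(u) = -1 + √(-4 + u) (T(u) = √(-4 + u) - 1 = -1 + √(-4 + u))
(E(2, -6)*T(-2))*(-13) = ((-6*(1 - 6))*(-1 + √(-4 - 2)))*(-13) = ((-6*(-5))*(-1 + √(-6)))*(-13) = (30*(-1 + I*√6))*(-13) = (-30 + 30*I*√6)*(-13) = 390 - 390*I*√6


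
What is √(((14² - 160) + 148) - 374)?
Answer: I*√190 ≈ 13.784*I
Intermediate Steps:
√(((14² - 160) + 148) - 374) = √(((196 - 160) + 148) - 374) = √((36 + 148) - 374) = √(184 - 374) = √(-190) = I*√190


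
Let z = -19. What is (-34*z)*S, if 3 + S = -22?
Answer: -16150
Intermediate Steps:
S = -25 (S = -3 - 22 = -25)
(-34*z)*S = -34*(-19)*(-25) = 646*(-25) = -16150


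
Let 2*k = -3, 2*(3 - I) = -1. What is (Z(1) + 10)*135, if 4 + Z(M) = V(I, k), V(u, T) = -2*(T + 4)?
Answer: 135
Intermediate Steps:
I = 7/2 (I = 3 - ½*(-1) = 3 + ½ = 7/2 ≈ 3.5000)
k = -3/2 (k = (½)*(-3) = -3/2 ≈ -1.5000)
V(u, T) = -8 - 2*T (V(u, T) = -2*(4 + T) = -8 - 2*T)
Z(M) = -9 (Z(M) = -4 + (-8 - 2*(-3/2)) = -4 + (-8 + 3) = -4 - 5 = -9)
(Z(1) + 10)*135 = (-9 + 10)*135 = 1*135 = 135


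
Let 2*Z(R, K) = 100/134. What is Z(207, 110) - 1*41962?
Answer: -2811429/67 ≈ -41962.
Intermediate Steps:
Z(R, K) = 25/67 (Z(R, K) = (100/134)/2 = (100*(1/134))/2 = (½)*(50/67) = 25/67)
Z(207, 110) - 1*41962 = 25/67 - 1*41962 = 25/67 - 41962 = -2811429/67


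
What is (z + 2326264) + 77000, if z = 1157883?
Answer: 3561147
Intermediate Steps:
(z + 2326264) + 77000 = (1157883 + 2326264) + 77000 = 3484147 + 77000 = 3561147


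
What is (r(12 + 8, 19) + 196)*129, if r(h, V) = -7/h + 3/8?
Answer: 1011489/40 ≈ 25287.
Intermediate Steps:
r(h, V) = 3/8 - 7/h (r(h, V) = -7/h + 3*(1/8) = -7/h + 3/8 = 3/8 - 7/h)
(r(12 + 8, 19) + 196)*129 = ((3/8 - 7/(12 + 8)) + 196)*129 = ((3/8 - 7/20) + 196)*129 = (1/40 + 196)*129 = (7841/40)*129 = 1011489/40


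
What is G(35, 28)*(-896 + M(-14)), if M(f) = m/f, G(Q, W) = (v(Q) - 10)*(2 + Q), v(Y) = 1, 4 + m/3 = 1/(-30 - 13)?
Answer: 179444709/602 ≈ 2.9808e+5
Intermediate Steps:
m = -519/43 (m = -12 + 3/(-30 - 13) = -12 + 3/(-43) = -12 + 3*(-1/43) = -12 - 3/43 = -519/43 ≈ -12.070)
G(Q, W) = -18 - 9*Q (G(Q, W) = (1 - 10)*(2 + Q) = -9*(2 + Q) = -18 - 9*Q)
M(f) = -519/(43*f)
G(35, 28)*(-896 + M(-14)) = (-18 - 9*35)*(-896 - 519/43/(-14)) = (-18 - 315)*(-896 - 519/43*(-1/14)) = -333*(-896 + 519/602) = -333*(-538873/602) = 179444709/602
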